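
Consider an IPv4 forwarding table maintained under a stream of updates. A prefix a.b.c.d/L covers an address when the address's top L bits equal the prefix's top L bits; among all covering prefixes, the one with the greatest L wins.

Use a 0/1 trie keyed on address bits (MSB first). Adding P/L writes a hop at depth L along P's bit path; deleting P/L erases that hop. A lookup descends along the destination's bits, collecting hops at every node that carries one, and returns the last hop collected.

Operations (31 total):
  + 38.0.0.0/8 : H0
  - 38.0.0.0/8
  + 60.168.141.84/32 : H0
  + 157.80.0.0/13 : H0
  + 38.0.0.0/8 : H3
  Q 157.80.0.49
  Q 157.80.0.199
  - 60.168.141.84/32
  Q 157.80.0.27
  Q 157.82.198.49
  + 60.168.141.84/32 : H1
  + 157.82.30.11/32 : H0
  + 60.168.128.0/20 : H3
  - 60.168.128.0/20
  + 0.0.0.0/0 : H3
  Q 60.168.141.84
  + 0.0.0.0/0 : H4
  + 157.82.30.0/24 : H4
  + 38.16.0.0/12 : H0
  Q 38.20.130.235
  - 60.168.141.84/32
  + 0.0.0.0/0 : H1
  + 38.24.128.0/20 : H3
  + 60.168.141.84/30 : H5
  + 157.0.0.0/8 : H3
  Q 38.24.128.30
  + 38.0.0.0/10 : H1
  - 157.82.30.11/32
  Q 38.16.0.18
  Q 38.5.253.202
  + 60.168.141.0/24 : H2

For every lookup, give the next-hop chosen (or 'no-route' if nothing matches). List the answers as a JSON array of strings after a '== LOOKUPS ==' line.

Process each operation:
  add 38.0.0.0/8 -> H0 at depth 8
  del 38.0.0.0/8 (clear depth 8)
  add 60.168.141.84/32 -> H0 at depth 32
  add 157.80.0.0/13 -> H0 at depth 13
  add 38.0.0.0/8 -> H3 at depth 8
  Q 157.80.0.49: descend 1001110101010 ; hops seen [H0] ; pick H0
  Q 157.80.0.199: descend 1001110101010 ; hops seen [H0] ; pick H0
  del 60.168.141.84/32 (clear depth 32)
  Q 157.80.0.27: descend 1001110101010 ; hops seen [H0] ; pick H0
  Q 157.82.198.49: descend 1001110101010 ; hops seen [H0] ; pick H0
  add 60.168.141.84/32 -> H1 at depth 32
  add 157.82.30.11/32 -> H0 at depth 32
  add 60.168.128.0/20 -> H3 at depth 20
  del 60.168.128.0/20 (clear depth 20)
  add 0.0.0.0/0 -> H3 at depth 0
  Q 60.168.141.84: descend 00111100101010001000110101010100 ; hops seen [H3,H1] ; pick H1
  add 0.0.0.0/0 -> H4 at depth 0
  add 157.82.30.0/24 -> H4 at depth 24
  add 38.16.0.0/12 -> H0 at depth 12
  Q 38.20.130.235: descend 001001100001 ; hops seen [H4,H3,H0] ; pick H0
  del 60.168.141.84/32 (clear depth 32)
  add 0.0.0.0/0 -> H1 at depth 0
  add 38.24.128.0/20 -> H3 at depth 20
  add 60.168.141.84/30 -> H5 at depth 30
  add 157.0.0.0/8 -> H3 at depth 8
  Q 38.24.128.30: descend 00100110000110001000 ; hops seen [H1,H3,H0,H3] ; pick H3
  add 38.0.0.0/10 -> H1 at depth 10
  del 157.82.30.11/32 (clear depth 32)
  Q 38.16.0.18: descend 001001100001 ; hops seen [H1,H3,H1,H0] ; pick H0
  Q 38.5.253.202: descend 00100110000 ; hops seen [H1,H3,H1] ; pick H1
  add 60.168.141.0/24 -> H2 at depth 24

== LOOKUPS ==
["H0","H0","H0","H0","H1","H0","H3","H0","H1"]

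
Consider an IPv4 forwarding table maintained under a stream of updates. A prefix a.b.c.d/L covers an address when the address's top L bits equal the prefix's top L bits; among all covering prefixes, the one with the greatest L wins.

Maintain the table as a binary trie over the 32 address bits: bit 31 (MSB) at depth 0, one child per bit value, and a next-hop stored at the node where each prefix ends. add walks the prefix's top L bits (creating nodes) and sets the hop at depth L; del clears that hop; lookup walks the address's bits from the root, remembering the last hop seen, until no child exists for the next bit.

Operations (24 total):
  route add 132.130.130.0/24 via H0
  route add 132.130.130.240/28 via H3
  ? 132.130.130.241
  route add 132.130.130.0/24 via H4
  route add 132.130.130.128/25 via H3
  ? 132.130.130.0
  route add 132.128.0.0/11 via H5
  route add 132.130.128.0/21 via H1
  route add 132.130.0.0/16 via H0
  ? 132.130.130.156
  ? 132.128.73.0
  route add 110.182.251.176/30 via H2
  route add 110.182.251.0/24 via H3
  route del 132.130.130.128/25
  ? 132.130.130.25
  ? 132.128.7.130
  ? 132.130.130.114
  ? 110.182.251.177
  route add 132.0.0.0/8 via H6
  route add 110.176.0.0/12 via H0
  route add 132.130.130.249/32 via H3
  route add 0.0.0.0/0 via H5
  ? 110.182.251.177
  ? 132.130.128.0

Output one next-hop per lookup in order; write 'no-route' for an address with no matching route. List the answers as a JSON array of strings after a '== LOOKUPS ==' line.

Trace:
  add 132.130.130.0/24 -> H0 at depth 24
  add 132.130.130.240/28 -> H3 at depth 28
  Q 132.130.130.241: descend 1000010010000010100000101111 ; hops seen [H0,H3] ; pick H3
  add 132.130.130.0/24 -> H4 at depth 24
  add 132.130.130.128/25 -> H3 at depth 25
  Q 132.130.130.0: descend 100001001000001010000010 ; hops seen [H4] ; pick H4
  add 132.128.0.0/11 -> H5 at depth 11
  add 132.130.128.0/21 -> H1 at depth 21
  add 132.130.0.0/16 -> H0 at depth 16
  Q 132.130.130.156: descend 1000010010000010100000101 ; hops seen [H5,H0,H1,H4,H3] ; pick H3
  Q 132.128.73.0: descend 10000100100000 ; hops seen [H5] ; pick H5
  add 110.182.251.176/30 -> H2 at depth 30
  add 110.182.251.0/24 -> H3 at depth 24
  - 132.130.130.128/25 clear@25
  Q 132.130.130.25: descend 100001001000001010000010 ; hops seen [H5,H0,H1,H4] ; pick H4
  Q 132.128.7.130: descend 10000100100000 ; hops seen [H5] ; pick H5
  Q 132.130.130.114: descend 100001001000001010000010 ; hops seen [H5,H0,H1,H4] ; pick H4
  Q 110.182.251.177: descend 011011101011011011111011101100 ; hops seen [H3,H2] ; pick H2
  add 132.0.0.0/8 -> H6 at depth 8
  add 110.176.0.0/12 -> H0 at depth 12
  add 132.130.130.249/32 -> H3 at depth 32
  add 0.0.0.0/0 -> H5 at depth 0
  Q 110.182.251.177: descend 011011101011011011111011101100 ; hops seen [H5,H0,H3,H2] ; pick H2
  Q 132.130.128.0: descend 1000010010000010100000 ; hops seen [H5,H6,H5,H0,H1] ; pick H1

== LOOKUPS ==
["H3","H4","H3","H5","H4","H5","H4","H2","H2","H1"]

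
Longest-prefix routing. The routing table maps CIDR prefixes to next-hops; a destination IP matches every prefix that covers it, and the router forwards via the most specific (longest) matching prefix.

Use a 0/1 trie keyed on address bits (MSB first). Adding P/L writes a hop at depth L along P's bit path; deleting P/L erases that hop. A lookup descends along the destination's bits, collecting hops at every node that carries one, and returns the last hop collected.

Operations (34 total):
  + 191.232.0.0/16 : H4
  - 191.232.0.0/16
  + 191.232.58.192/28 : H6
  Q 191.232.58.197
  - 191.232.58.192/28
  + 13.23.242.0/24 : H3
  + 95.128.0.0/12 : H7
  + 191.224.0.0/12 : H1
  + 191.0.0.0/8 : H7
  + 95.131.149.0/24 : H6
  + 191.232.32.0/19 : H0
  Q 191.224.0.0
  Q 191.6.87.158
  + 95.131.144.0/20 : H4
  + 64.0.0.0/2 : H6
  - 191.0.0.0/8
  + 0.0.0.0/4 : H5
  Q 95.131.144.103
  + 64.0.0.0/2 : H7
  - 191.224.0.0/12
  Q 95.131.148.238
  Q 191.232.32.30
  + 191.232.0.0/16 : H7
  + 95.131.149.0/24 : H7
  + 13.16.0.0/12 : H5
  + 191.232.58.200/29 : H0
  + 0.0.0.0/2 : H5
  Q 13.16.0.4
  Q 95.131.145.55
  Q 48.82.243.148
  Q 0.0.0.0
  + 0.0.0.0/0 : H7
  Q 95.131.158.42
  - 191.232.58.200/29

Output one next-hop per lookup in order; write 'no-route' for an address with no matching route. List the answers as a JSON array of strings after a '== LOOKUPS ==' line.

Apply in order:
  add 191.232.0.0/16 -> H4 at depth 16
  del 191.232.0.0/16 (clear depth 16)
  add 191.232.58.192/28 -> H6 at depth 28
  ? 191.232.58.197  path d0:-→d1:-→d2:-→d3:-→d4:-→d5:-→d6:-→d7:-→d8:-→d9:-→d10:-→d11:-→d12:-→d13:-→d14:-→d15:-→d16:-→d17:-→d18:-→d19:-→d20:-→d21:-→d22:-→d23:-→d24:-→d25:-→d26:-→d27:-→d28:H6  best=H6
  del 191.232.58.192/28 (clear depth 28)
  add 13.23.242.0/24 -> H3 at depth 24
  add 95.128.0.0/12 -> H7 at depth 12
  add 191.224.0.0/12 -> H1 at depth 12
  add 191.0.0.0/8 -> H7 at depth 8
  add 95.131.149.0/24 -> H6 at depth 24
  add 191.232.32.0/19 -> H0 at depth 19
  ? 191.224.0.0  path d0:-→d1:-→d2:-→d3:-→d4:-→d5:-→d6:-→d7:-→d8:H7→d9:-→d10:-→d11:-→d12:H1  best=H1
  ? 191.6.87.158  path d0:-→d1:-→d2:-→d3:-→d4:-→d5:-→d6:-→d7:-→d8:H7  best=H7
  add 95.131.144.0/20 -> H4 at depth 20
  add 64.0.0.0/2 -> H6 at depth 2
  del 191.0.0.0/8 (clear depth 8)
  add 0.0.0.0/4 -> H5 at depth 4
  ? 95.131.144.103  path d0:-→d1:-→d2:H6→d3:-→d4:-→d5:-→d6:-→d7:-→d8:-→d9:-→d10:-→d11:-→d12:H7→d13:-→d14:-→d15:-→d16:-→d17:-→d18:-→d19:-→d20:H4→d21:-  best=H4
  add 64.0.0.0/2 -> H7 at depth 2
  del 191.224.0.0/12 (clear depth 12)
  ? 95.131.148.238  path d0:-→d1:-→d2:H7→d3:-→d4:-→d5:-→d6:-→d7:-→d8:-→d9:-→d10:-→d11:-→d12:H7→d13:-→d14:-→d15:-→d16:-→d17:-→d18:-→d19:-→d20:H4→d21:-→d22:-→d23:-  best=H4
  ? 191.232.32.30  path d0:-→d1:-→d2:-→d3:-→d4:-→d5:-→d6:-→d7:-→d8:-→d9:-→d10:-→d11:-→d12:-→d13:-→d14:-→d15:-→d16:-→d17:-→d18:-→d19:H0  best=H0
  add 191.232.0.0/16 -> H7 at depth 16
  add 95.131.149.0/24 -> H7 at depth 24
  add 13.16.0.0/12 -> H5 at depth 12
  add 191.232.58.200/29 -> H0 at depth 29
  add 0.0.0.0/2 -> H5 at depth 2
  ? 13.16.0.4  path d0:-→d1:-→d2:H5→d3:-→d4:H5→d5:-→d6:-→d7:-→d8:-→d9:-→d10:-→d11:-→d12:H5→d13:-  best=H5
  ? 95.131.145.55  path d0:-→d1:-→d2:H7→d3:-→d4:-→d5:-→d6:-→d7:-→d8:-→d9:-→d10:-→d11:-→d12:H7→d13:-→d14:-→d15:-→d16:-→d17:-→d18:-→d19:-→d20:H4→d21:-  best=H4
  ? 48.82.243.148  path d0:-→d1:-→d2:H5  best=H5
  ? 0.0.0.0  path d0:-→d1:-→d2:H5→d3:-→d4:H5  best=H5
  add 0.0.0.0/0 -> H7 at depth 0
  ? 95.131.158.42  path d0:H7→d1:-→d2:H7→d3:-→d4:-→d5:-→d6:-→d7:-→d8:-→d9:-→d10:-→d11:-→d12:H7→d13:-→d14:-→d15:-→d16:-→d17:-→d18:-→d19:-→d20:H4  best=H4
  del 191.232.58.200/29 (clear depth 29)

== LOOKUPS ==
["H6","H1","H7","H4","H4","H0","H5","H4","H5","H5","H4"]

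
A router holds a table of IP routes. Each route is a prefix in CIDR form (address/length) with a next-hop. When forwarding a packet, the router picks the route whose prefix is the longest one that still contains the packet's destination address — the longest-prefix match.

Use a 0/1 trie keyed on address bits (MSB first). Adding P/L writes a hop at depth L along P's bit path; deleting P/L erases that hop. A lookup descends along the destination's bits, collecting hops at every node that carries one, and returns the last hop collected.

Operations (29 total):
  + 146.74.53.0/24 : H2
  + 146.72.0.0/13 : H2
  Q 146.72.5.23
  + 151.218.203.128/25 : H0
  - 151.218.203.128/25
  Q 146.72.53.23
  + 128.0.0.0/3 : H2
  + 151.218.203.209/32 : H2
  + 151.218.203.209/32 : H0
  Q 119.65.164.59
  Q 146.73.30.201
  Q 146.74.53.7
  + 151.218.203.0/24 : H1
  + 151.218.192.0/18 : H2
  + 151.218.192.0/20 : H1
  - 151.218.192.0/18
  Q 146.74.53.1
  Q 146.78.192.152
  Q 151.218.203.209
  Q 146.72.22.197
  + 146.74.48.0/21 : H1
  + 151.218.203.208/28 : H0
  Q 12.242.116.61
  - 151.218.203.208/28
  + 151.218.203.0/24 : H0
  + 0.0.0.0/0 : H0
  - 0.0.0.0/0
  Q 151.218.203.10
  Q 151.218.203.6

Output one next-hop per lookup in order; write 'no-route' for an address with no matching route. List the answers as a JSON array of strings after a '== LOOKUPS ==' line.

Trace:
  + 146.74.53.0/24 (H2) depth=24
  + 146.72.0.0/13 (H2) depth=13
  lookup 146.72.5.23: bits 10010010010010 walk d0:-→d1:-→d2:-→d3:-→d4:-→d5:-→d6:-→d7:-→d8:-→d9:-→d10:-→d11:-→d12:-→d13:H2→d14:- -> H2
  + 151.218.203.128/25 (H0) depth=25
  del 151.218.203.128/25 (clear depth 25)
  lookup 146.72.53.23: bits 10010010010010 walk d0:-→d1:-→d2:-→d3:-→d4:-→d5:-→d6:-→d7:-→d8:-→d9:-→d10:-→d11:-→d12:-→d13:H2→d14:- -> H2
  + 128.0.0.0/3 (H2) depth=3
  + 151.218.203.209/32 (H2) depth=32
  + 151.218.203.209/32 (H0) depth=32
  lookup 119.65.164.59: bits ε walk d0:- -> no-route
  lookup 146.73.30.201: bits 10010010010010 walk d0:-→d1:-→d2:-→d3:H2→d4:-→d5:-→d6:-→d7:-→d8:-→d9:-→d10:-→d11:-→d12:-→d13:H2→d14:- -> H2
  lookup 146.74.53.7: bits 100100100100101000110101 walk d0:-→d1:-→d2:-→d3:H2→d4:-→d5:-→d6:-→d7:-→d8:-→d9:-→d10:-→d11:-→d12:-→d13:H2→d14:-→d15:-→d16:-→d17:-→d18:-→d19:-→d20:-→d21:-→d22:-→d23:-→d24:H2 -> H2
  + 151.218.203.0/24 (H1) depth=24
  + 151.218.192.0/18 (H2) depth=18
  + 151.218.192.0/20 (H1) depth=20
  del 151.218.192.0/18 (clear depth 18)
  lookup 146.74.53.1: bits 100100100100101000110101 walk d0:-→d1:-→d2:-→d3:H2→d4:-→d5:-→d6:-→d7:-→d8:-→d9:-→d10:-→d11:-→d12:-→d13:H2→d14:-→d15:-→d16:-→d17:-→d18:-→d19:-→d20:-→d21:-→d22:-→d23:-→d24:H2 -> H2
  lookup 146.78.192.152: bits 1001001001001 walk d0:-→d1:-→d2:-→d3:H2→d4:-→d5:-→d6:-→d7:-→d8:-→d9:-→d10:-→d11:-→d12:-→d13:H2 -> H2
  lookup 151.218.203.209: bits 10010111110110101100101111010001 walk d0:-→d1:-→d2:-→d3:H2→d4:-→d5:-→d6:-→d7:-→d8:-→d9:-→d10:-→d11:-→d12:-→d13:-→d14:-→d15:-→d16:-→d17:-→d18:-→d19:-→d20:H1→d21:-→d22:-→d23:-→d24:H1→d25:-→d26:-→d27:-→d28:-→d29:-→d30:-→d31:-→d32:H0 -> H0
  lookup 146.72.22.197: bits 10010010010010 walk d0:-→d1:-→d2:-→d3:H2→d4:-→d5:-→d6:-→d7:-→d8:-→d9:-→d10:-→d11:-→d12:-→d13:H2→d14:- -> H2
  + 146.74.48.0/21 (H1) depth=21
  + 151.218.203.208/28 (H0) depth=28
  lookup 12.242.116.61: bits ε walk d0:- -> no-route
  del 151.218.203.208/28 (clear depth 28)
  + 151.218.203.0/24 (H0) depth=24
  + 0.0.0.0/0 (H0) depth=0
  del 0.0.0.0/0 (clear depth 0)
  lookup 151.218.203.10: bits 100101111101101011001011 walk d0:-→d1:-→d2:-→d3:H2→d4:-→d5:-→d6:-→d7:-→d8:-→d9:-→d10:-→d11:-→d12:-→d13:-→d14:-→d15:-→d16:-→d17:-→d18:-→d19:-→d20:H1→d21:-→d22:-→d23:-→d24:H0 -> H0
  lookup 151.218.203.6: bits 100101111101101011001011 walk d0:-→d1:-→d2:-→d3:H2→d4:-→d5:-→d6:-→d7:-→d8:-→d9:-→d10:-→d11:-→d12:-→d13:-→d14:-→d15:-→d16:-→d17:-→d18:-→d19:-→d20:H1→d21:-→d22:-→d23:-→d24:H0 -> H0

== LOOKUPS ==
["H2","H2","no-route","H2","H2","H2","H2","H0","H2","no-route","H0","H0"]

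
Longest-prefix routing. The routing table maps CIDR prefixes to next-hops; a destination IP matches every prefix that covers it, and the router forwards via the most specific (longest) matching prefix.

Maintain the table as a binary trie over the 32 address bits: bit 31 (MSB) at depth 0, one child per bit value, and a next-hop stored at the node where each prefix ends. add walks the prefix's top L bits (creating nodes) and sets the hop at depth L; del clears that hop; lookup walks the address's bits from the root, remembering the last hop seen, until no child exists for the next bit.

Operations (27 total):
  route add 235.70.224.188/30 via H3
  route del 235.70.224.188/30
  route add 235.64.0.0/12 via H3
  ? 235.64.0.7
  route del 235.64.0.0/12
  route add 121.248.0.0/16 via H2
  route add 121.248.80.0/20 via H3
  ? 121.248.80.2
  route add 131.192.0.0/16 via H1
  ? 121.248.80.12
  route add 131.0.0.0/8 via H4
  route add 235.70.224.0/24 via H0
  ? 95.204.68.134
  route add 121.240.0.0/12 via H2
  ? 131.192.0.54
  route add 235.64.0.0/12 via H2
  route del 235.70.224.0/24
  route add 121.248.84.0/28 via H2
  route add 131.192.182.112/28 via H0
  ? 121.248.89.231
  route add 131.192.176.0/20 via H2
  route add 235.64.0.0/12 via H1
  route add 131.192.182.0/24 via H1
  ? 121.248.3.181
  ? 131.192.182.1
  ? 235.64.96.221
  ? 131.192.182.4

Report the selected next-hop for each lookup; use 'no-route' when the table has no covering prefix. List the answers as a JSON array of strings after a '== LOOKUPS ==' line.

Apply in order:
  + 235.70.224.188/30 (H3) depth=30
  del 235.70.224.188/30 (clear depth 30)
  + 235.64.0.0/12 (H3) depth=12
  ? 235.64.0.7  path d0:-→d1:-→d2:-→d3:-→d4:-→d5:-→d6:-→d7:-→d8:-→d9:-→d10:-→d11:-→d12:H3→d13:-  best=H3
  del 235.64.0.0/12 (clear depth 12)
  + 121.248.0.0/16 (H2) depth=16
  + 121.248.80.0/20 (H3) depth=20
  ? 121.248.80.2  path d0:-→d1:-→d2:-→d3:-→d4:-→d5:-→d6:-→d7:-→d8:-→d9:-→d10:-→d11:-→d12:-→d13:-→d14:-→d15:-→d16:H2→d17:-→d18:-→d19:-→d20:H3  best=H3
  + 131.192.0.0/16 (H1) depth=16
  ? 121.248.80.12  path d0:-→d1:-→d2:-→d3:-→d4:-→d5:-→d6:-→d7:-→d8:-→d9:-→d10:-→d11:-→d12:-→d13:-→d14:-→d15:-→d16:H2→d17:-→d18:-→d19:-→d20:H3  best=H3
  + 131.0.0.0/8 (H4) depth=8
  + 235.70.224.0/24 (H0) depth=24
  ? 95.204.68.134  path d0:-→d1:-→d2:-  best=no-route
  + 121.240.0.0/12 (H2) depth=12
  ? 131.192.0.54  path d0:-→d1:-→d2:-→d3:-→d4:-→d5:-→d6:-→d7:-→d8:H4→d9:-→d10:-→d11:-→d12:-→d13:-→d14:-→d15:-→d16:H1  best=H1
  + 235.64.0.0/12 (H2) depth=12
  del 235.70.224.0/24 (clear depth 24)
  + 121.248.84.0/28 (H2) depth=28
  + 131.192.182.112/28 (H0) depth=28
  ? 121.248.89.231  path d0:-→d1:-→d2:-→d3:-→d4:-→d5:-→d6:-→d7:-→d8:-→d9:-→d10:-→d11:-→d12:H2→d13:-→d14:-→d15:-→d16:H2→d17:-→d18:-→d19:-→d20:H3  best=H3
  + 131.192.176.0/20 (H2) depth=20
  + 235.64.0.0/12 (H1) depth=12
  + 131.192.182.0/24 (H1) depth=24
  ? 121.248.3.181  path d0:-→d1:-→d2:-→d3:-→d4:-→d5:-→d6:-→d7:-→d8:-→d9:-→d10:-→d11:-→d12:H2→d13:-→d14:-→d15:-→d16:H2→d17:-  best=H2
  ? 131.192.182.1  path d0:-→d1:-→d2:-→d3:-→d4:-→d5:-→d6:-→d7:-→d8:H4→d9:-→d10:-→d11:-→d12:-→d13:-→d14:-→d15:-→d16:H1→d17:-→d18:-→d19:-→d20:H2→d21:-→d22:-→d23:-→d24:H1→d25:-  best=H1
  ? 235.64.96.221  path d0:-→d1:-→d2:-→d3:-→d4:-→d5:-→d6:-→d7:-→d8:-→d9:-→d10:-→d11:-→d12:H1→d13:-  best=H1
  ? 131.192.182.4  path d0:-→d1:-→d2:-→d3:-→d4:-→d5:-→d6:-→d7:-→d8:H4→d9:-→d10:-→d11:-→d12:-→d13:-→d14:-→d15:-→d16:H1→d17:-→d18:-→d19:-→d20:H2→d21:-→d22:-→d23:-→d24:H1→d25:-  best=H1

== LOOKUPS ==
["H3","H3","H3","no-route","H1","H3","H2","H1","H1","H1"]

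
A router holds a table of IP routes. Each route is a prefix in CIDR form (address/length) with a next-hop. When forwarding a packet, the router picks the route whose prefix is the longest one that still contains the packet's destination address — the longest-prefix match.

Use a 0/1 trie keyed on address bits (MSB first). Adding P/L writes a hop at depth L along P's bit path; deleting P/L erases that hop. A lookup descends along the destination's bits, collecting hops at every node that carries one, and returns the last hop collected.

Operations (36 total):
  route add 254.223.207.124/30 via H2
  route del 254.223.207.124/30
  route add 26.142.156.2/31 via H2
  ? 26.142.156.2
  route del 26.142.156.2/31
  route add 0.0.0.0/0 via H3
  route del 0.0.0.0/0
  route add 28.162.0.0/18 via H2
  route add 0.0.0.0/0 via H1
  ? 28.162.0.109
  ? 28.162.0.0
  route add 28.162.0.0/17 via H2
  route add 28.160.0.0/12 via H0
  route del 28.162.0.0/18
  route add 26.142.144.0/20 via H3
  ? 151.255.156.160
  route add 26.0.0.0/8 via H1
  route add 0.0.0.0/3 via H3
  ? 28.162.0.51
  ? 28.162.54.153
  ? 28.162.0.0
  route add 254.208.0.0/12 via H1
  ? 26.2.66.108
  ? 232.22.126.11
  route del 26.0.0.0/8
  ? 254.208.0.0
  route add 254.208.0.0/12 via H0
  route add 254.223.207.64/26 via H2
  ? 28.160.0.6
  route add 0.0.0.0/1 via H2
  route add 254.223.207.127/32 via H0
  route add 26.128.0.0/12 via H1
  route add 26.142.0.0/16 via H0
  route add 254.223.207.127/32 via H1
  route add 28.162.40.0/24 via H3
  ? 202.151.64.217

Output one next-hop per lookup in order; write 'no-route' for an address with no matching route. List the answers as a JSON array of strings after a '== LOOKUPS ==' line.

Trace:
  add 254.223.207.124/30 -> H2 at depth 30
  del 254.223.207.124/30 (clear depth 30)
  add 26.142.156.2/31 -> H2 at depth 31
  lookup 26.142.156.2: bits 0001101010001110100111000000001 walk d0:-→d1:-→d2:-→d3:-→d4:-→d5:-→d6:-→d7:-→d8:-→d9:-→d10:-→d11:-→d12:-→d13:-→d14:-→d15:-→d16:-→d17:-→d18:-→d19:-→d20:-→d21:-→d22:-→d23:-→d24:-→d25:-→d26:-→d27:-→d28:-→d29:-→d30:-→d31:H2 -> H2
  del 26.142.156.2/31 (clear depth 31)
  add 0.0.0.0/0 -> H3 at depth 0
  del 0.0.0.0/0 (clear depth 0)
  add 28.162.0.0/18 -> H2 at depth 18
  add 0.0.0.0/0 -> H1 at depth 0
  lookup 28.162.0.109: bits 000111001010001000 walk d0:H1→d1:-→d2:-→d3:-→d4:-→d5:-→d6:-→d7:-→d8:-→d9:-→d10:-→d11:-→d12:-→d13:-→d14:-→d15:-→d16:-→d17:-→d18:H2 -> H2
  lookup 28.162.0.0: bits 000111001010001000 walk d0:H1→d1:-→d2:-→d3:-→d4:-→d5:-→d6:-→d7:-→d8:-→d9:-→d10:-→d11:-→d12:-→d13:-→d14:-→d15:-→d16:-→d17:-→d18:H2 -> H2
  add 28.162.0.0/17 -> H2 at depth 17
  add 28.160.0.0/12 -> H0 at depth 12
  del 28.162.0.0/18 (clear depth 18)
  add 26.142.144.0/20 -> H3 at depth 20
  lookup 151.255.156.160: bits 1 walk d0:H1→d1:- -> H1
  add 26.0.0.0/8 -> H1 at depth 8
  add 0.0.0.0/3 -> H3 at depth 3
  lookup 28.162.0.51: bits 000111001010001000 walk d0:H1→d1:-→d2:-→d3:H3→d4:-→d5:-→d6:-→d7:-→d8:-→d9:-→d10:-→d11:-→d12:H0→d13:-→d14:-→d15:-→d16:-→d17:H2→d18:- -> H2
  lookup 28.162.54.153: bits 000111001010001000 walk d0:H1→d1:-→d2:-→d3:H3→d4:-→d5:-→d6:-→d7:-→d8:-→d9:-→d10:-→d11:-→d12:H0→d13:-→d14:-→d15:-→d16:-→d17:H2→d18:- -> H2
  lookup 28.162.0.0: bits 000111001010001000 walk d0:H1→d1:-→d2:-→d3:H3→d4:-→d5:-→d6:-→d7:-→d8:-→d9:-→d10:-→d11:-→d12:H0→d13:-→d14:-→d15:-→d16:-→d17:H2→d18:- -> H2
  add 254.208.0.0/12 -> H1 at depth 12
  lookup 26.2.66.108: bits 00011010 walk d0:H1→d1:-→d2:-→d3:H3→d4:-→d5:-→d6:-→d7:-→d8:H1 -> H1
  lookup 232.22.126.11: bits 111 walk d0:H1→d1:-→d2:-→d3:- -> H1
  del 26.0.0.0/8 (clear depth 8)
  lookup 254.208.0.0: bits 111111101101 walk d0:H1→d1:-→d2:-→d3:-→d4:-→d5:-→d6:-→d7:-→d8:-→d9:-→d10:-→d11:-→d12:H1 -> H1
  add 254.208.0.0/12 -> H0 at depth 12
  add 254.223.207.64/26 -> H2 at depth 26
  lookup 28.160.0.6: bits 00011100101000 walk d0:H1→d1:-→d2:-→d3:H3→d4:-→d5:-→d6:-→d7:-→d8:-→d9:-→d10:-→d11:-→d12:H0→d13:-→d14:- -> H0
  add 0.0.0.0/1 -> H2 at depth 1
  add 254.223.207.127/32 -> H0 at depth 32
  add 26.128.0.0/12 -> H1 at depth 12
  add 26.142.0.0/16 -> H0 at depth 16
  add 254.223.207.127/32 -> H1 at depth 32
  add 28.162.40.0/24 -> H3 at depth 24
  lookup 202.151.64.217: bits 11 walk d0:H1→d1:-→d2:- -> H1

== LOOKUPS ==
["H2","H2","H2","H1","H2","H2","H2","H1","H1","H1","H0","H1"]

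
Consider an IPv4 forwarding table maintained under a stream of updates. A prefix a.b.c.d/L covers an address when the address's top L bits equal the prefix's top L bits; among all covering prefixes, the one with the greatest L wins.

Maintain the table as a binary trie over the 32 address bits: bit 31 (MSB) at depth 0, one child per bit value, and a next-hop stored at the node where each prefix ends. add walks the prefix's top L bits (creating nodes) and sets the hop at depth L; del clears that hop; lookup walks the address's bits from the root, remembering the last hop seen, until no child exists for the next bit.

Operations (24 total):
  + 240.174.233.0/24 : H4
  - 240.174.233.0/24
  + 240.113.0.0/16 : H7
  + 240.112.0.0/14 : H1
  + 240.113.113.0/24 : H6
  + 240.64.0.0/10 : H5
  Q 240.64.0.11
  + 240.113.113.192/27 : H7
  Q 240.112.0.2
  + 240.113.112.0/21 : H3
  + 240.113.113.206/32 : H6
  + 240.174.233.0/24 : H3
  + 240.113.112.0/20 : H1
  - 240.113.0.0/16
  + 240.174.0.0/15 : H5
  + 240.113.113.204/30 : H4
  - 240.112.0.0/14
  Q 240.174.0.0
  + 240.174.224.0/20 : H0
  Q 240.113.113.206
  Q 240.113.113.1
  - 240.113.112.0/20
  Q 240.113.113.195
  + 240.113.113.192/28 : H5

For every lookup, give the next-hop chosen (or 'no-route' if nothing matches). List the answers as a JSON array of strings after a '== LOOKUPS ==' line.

Process each operation:
  + 240.174.233.0/24 (H4) depth=24
  del 240.174.233.0/24 (clear depth 24)
  + 240.113.0.0/16 (H7) depth=16
  + 240.112.0.0/14 (H1) depth=14
  + 240.113.113.0/24 (H6) depth=24
  + 240.64.0.0/10 (H5) depth=10
  ? 240.64.0.11  path d0:-→d1:-→d2:-→d3:-→d4:-→d5:-→d6:-→d7:-→d8:-→d9:-→d10:H5  best=H5
  + 240.113.113.192/27 (H7) depth=27
  ? 240.112.0.2  path d0:-→d1:-→d2:-→d3:-→d4:-→d5:-→d6:-→d7:-→d8:-→d9:-→d10:H5→d11:-→d12:-→d13:-→d14:H1→d15:-  best=H1
  + 240.113.112.0/21 (H3) depth=21
  + 240.113.113.206/32 (H6) depth=32
  + 240.174.233.0/24 (H3) depth=24
  + 240.113.112.0/20 (H1) depth=20
  del 240.113.0.0/16 (clear depth 16)
  + 240.174.0.0/15 (H5) depth=15
  + 240.113.113.204/30 (H4) depth=30
  del 240.112.0.0/14 (clear depth 14)
  ? 240.174.0.0  path d0:-→d1:-→d2:-→d3:-→d4:-→d5:-→d6:-→d7:-→d8:-→d9:-→d10:-→d11:-→d12:-→d13:-→d14:-→d15:H5→d16:-  best=H5
  + 240.174.224.0/20 (H0) depth=20
  ? 240.113.113.206  path d0:-→d1:-→d2:-→d3:-→d4:-→d5:-→d6:-→d7:-→d8:-→d9:-→d10:H5→d11:-→d12:-→d13:-→d14:-→d15:-→d16:-→d17:-→d18:-→d19:-→d20:H1→d21:H3→d22:-→d23:-→d24:H6→d25:-→d26:-→d27:H7→d28:-→d29:-→d30:H4→d31:-→d32:H6  best=H6
  ? 240.113.113.1  path d0:-→d1:-→d2:-→d3:-→d4:-→d5:-→d6:-→d7:-→d8:-→d9:-→d10:H5→d11:-→d12:-→d13:-→d14:-→d15:-→d16:-→d17:-→d18:-→d19:-→d20:H1→d21:H3→d22:-→d23:-→d24:H6  best=H6
  del 240.113.112.0/20 (clear depth 20)
  ? 240.113.113.195  path d0:-→d1:-→d2:-→d3:-→d4:-→d5:-→d6:-→d7:-→d8:-→d9:-→d10:H5→d11:-→d12:-→d13:-→d14:-→d15:-→d16:-→d17:-→d18:-→d19:-→d20:-→d21:H3→d22:-→d23:-→d24:H6→d25:-→d26:-→d27:H7→d28:-  best=H7
  + 240.113.113.192/28 (H5) depth=28

== LOOKUPS ==
["H5","H1","H5","H6","H6","H7"]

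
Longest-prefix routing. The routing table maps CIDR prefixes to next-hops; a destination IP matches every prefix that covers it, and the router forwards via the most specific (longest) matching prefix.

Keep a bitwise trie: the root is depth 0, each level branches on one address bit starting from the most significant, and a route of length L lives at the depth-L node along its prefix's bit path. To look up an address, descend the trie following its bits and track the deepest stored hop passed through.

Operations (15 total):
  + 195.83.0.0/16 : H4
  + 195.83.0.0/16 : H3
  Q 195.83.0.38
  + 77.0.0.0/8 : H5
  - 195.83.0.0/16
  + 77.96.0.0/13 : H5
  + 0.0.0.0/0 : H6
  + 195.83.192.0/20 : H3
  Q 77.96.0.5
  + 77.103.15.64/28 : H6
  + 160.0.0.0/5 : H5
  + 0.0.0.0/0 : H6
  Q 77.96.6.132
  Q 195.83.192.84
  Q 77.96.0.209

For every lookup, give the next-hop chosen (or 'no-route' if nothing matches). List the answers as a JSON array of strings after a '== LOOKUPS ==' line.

Process each operation:
  add 195.83.0.0/16 -> H4 at depth 16
  add 195.83.0.0/16 -> H3 at depth 16
  ? 195.83.0.38  path d0:-→d1:-→d2:-→d3:-→d4:-→d5:-→d6:-→d7:-→d8:-→d9:-→d10:-→d11:-→d12:-→d13:-→d14:-→d15:-→d16:H3  best=H3
  add 77.0.0.0/8 -> H5 at depth 8
  - 195.83.0.0/16 clear@16
  add 77.96.0.0/13 -> H5 at depth 13
  add 0.0.0.0/0 -> H6 at depth 0
  add 195.83.192.0/20 -> H3 at depth 20
  ? 77.96.0.5  path d0:H6→d1:-→d2:-→d3:-→d4:-→d5:-→d6:-→d7:-→d8:H5→d9:-→d10:-→d11:-→d12:-→d13:H5  best=H5
  add 77.103.15.64/28 -> H6 at depth 28
  add 160.0.0.0/5 -> H5 at depth 5
  add 0.0.0.0/0 -> H6 at depth 0
  ? 77.96.6.132  path d0:H6→d1:-→d2:-→d3:-→d4:-→d5:-→d6:-→d7:-→d8:H5→d9:-→d10:-→d11:-→d12:-→d13:H5  best=H5
  ? 195.83.192.84  path d0:H6→d1:-→d2:-→d3:-→d4:-→d5:-→d6:-→d7:-→d8:-→d9:-→d10:-→d11:-→d12:-→d13:-→d14:-→d15:-→d16:-→d17:-→d18:-→d19:-→d20:H3  best=H3
  ? 77.96.0.209  path d0:H6→d1:-→d2:-→d3:-→d4:-→d5:-→d6:-→d7:-→d8:H5→d9:-→d10:-→d11:-→d12:-→d13:H5  best=H5

== LOOKUPS ==
["H3","H5","H5","H3","H5"]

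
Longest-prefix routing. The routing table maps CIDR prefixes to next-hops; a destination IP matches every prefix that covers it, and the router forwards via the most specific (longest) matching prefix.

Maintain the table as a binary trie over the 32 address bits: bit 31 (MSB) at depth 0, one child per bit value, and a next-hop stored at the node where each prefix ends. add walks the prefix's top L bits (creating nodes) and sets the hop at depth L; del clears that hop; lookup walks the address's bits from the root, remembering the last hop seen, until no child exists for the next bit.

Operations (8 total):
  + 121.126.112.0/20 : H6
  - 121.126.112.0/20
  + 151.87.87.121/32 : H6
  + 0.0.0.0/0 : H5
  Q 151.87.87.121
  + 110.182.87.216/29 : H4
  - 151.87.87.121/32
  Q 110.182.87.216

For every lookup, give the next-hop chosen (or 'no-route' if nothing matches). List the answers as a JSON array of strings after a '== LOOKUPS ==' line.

Process each operation:
  + 121.126.112.0/20 (H6) depth=20
  - 121.126.112.0/20 clear@20
  + 151.87.87.121/32 (H6) depth=32
  + 0.0.0.0/0 (H5) depth=0
  ? 151.87.87.121  path d0:H5→d1:-→d2:-→d3:-→d4:-→d5:-→d6:-→d7:-→d8:-→d9:-→d10:-→d11:-→d12:-→d13:-→d14:-→d15:-→d16:-→d17:-→d18:-→d19:-→d20:-→d21:-→d22:-→d23:-→d24:-→d25:-→d26:-→d27:-→d28:-→d29:-→d30:-→d31:-→d32:H6  best=H6
  + 110.182.87.216/29 (H4) depth=29
  - 151.87.87.121/32 clear@32
  ? 110.182.87.216  path d0:H5→d1:-→d2:-→d3:-→d4:-→d5:-→d6:-→d7:-→d8:-→d9:-→d10:-→d11:-→d12:-→d13:-→d14:-→d15:-→d16:-→d17:-→d18:-→d19:-→d20:-→d21:-→d22:-→d23:-→d24:-→d25:-→d26:-→d27:-→d28:-→d29:H4  best=H4

== LOOKUPS ==
["H6","H4"]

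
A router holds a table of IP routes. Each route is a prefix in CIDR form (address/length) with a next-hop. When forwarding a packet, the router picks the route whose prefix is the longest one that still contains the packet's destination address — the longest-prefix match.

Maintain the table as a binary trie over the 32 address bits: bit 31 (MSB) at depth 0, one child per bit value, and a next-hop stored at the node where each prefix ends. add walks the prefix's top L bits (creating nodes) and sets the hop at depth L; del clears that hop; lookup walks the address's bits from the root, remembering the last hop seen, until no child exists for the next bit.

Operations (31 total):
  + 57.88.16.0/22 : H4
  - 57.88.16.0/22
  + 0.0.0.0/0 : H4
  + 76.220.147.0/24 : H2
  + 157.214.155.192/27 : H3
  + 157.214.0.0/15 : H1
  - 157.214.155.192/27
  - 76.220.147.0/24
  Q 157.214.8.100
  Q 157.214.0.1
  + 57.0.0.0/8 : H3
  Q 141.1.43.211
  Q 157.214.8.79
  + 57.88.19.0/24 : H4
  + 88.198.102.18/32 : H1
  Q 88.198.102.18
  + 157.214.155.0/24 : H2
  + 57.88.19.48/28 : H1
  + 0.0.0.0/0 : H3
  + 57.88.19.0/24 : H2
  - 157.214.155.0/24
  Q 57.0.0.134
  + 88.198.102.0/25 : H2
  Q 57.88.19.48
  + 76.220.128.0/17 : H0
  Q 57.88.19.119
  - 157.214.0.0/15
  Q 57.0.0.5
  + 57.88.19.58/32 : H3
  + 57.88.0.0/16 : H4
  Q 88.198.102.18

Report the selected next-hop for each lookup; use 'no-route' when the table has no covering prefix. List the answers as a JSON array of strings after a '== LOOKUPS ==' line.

Process each operation:
  + 57.88.16.0/22 (H4) depth=22
  del 57.88.16.0/22 (clear depth 22)
  + 0.0.0.0/0 (H4) depth=0
  + 76.220.147.0/24 (H2) depth=24
  + 157.214.155.192/27 (H3) depth=27
  + 157.214.0.0/15 (H1) depth=15
  del 157.214.155.192/27 (clear depth 27)
  del 76.220.147.0/24 (clear depth 24)
  ? 157.214.8.100  path d0:H4→d1:-→d2:-→d3:-→d4:-→d5:-→d6:-→d7:-→d8:-→d9:-→d10:-→d11:-→d12:-→d13:-→d14:-→d15:H1→d16:-  best=H1
  ? 157.214.0.1  path d0:H4→d1:-→d2:-→d3:-→d4:-→d5:-→d6:-→d7:-→d8:-→d9:-→d10:-→d11:-→d12:-→d13:-→d14:-→d15:H1→d16:-  best=H1
  + 57.0.0.0/8 (H3) depth=8
  ? 141.1.43.211  path d0:H4→d1:-→d2:-→d3:-  best=H4
  ? 157.214.8.79  path d0:H4→d1:-→d2:-→d3:-→d4:-→d5:-→d6:-→d7:-→d8:-→d9:-→d10:-→d11:-→d12:-→d13:-→d14:-→d15:H1→d16:-  best=H1
  + 57.88.19.0/24 (H4) depth=24
  + 88.198.102.18/32 (H1) depth=32
  ? 88.198.102.18  path d0:H4→d1:-→d2:-→d3:-→d4:-→d5:-→d6:-→d7:-→d8:-→d9:-→d10:-→d11:-→d12:-→d13:-→d14:-→d15:-→d16:-→d17:-→d18:-→d19:-→d20:-→d21:-→d22:-→d23:-→d24:-→d25:-→d26:-→d27:-→d28:-→d29:-→d30:-→d31:-→d32:H1  best=H1
  + 157.214.155.0/24 (H2) depth=24
  + 57.88.19.48/28 (H1) depth=28
  + 0.0.0.0/0 (H3) depth=0
  + 57.88.19.0/24 (H2) depth=24
  del 157.214.155.0/24 (clear depth 24)
  ? 57.0.0.134  path d0:H3→d1:-→d2:-→d3:-→d4:-→d5:-→d6:-→d7:-→d8:H3→d9:-  best=H3
  + 88.198.102.0/25 (H2) depth=25
  ? 57.88.19.48  path d0:H3→d1:-→d2:-→d3:-→d4:-→d5:-→d6:-→d7:-→d8:H3→d9:-→d10:-→d11:-→d12:-→d13:-→d14:-→d15:-→d16:-→d17:-→d18:-→d19:-→d20:-→d21:-→d22:-→d23:-→d24:H2→d25:-→d26:-→d27:-→d28:H1  best=H1
  + 76.220.128.0/17 (H0) depth=17
  ? 57.88.19.119  path d0:H3→d1:-→d2:-→d3:-→d4:-→d5:-→d6:-→d7:-→d8:H3→d9:-→d10:-→d11:-→d12:-→d13:-→d14:-→d15:-→d16:-→d17:-→d18:-→d19:-→d20:-→d21:-→d22:-→d23:-→d24:H2→d25:-  best=H2
  del 157.214.0.0/15 (clear depth 15)
  ? 57.0.0.5  path d0:H3→d1:-→d2:-→d3:-→d4:-→d5:-→d6:-→d7:-→d8:H3→d9:-  best=H3
  + 57.88.19.58/32 (H3) depth=32
  + 57.88.0.0/16 (H4) depth=16
  ? 88.198.102.18  path d0:H3→d1:-→d2:-→d3:-→d4:-→d5:-→d6:-→d7:-→d8:-→d9:-→d10:-→d11:-→d12:-→d13:-→d14:-→d15:-→d16:-→d17:-→d18:-→d19:-→d20:-→d21:-→d22:-→d23:-→d24:-→d25:H2→d26:-→d27:-→d28:-→d29:-→d30:-→d31:-→d32:H1  best=H1

== LOOKUPS ==
["H1","H1","H4","H1","H1","H3","H1","H2","H3","H1"]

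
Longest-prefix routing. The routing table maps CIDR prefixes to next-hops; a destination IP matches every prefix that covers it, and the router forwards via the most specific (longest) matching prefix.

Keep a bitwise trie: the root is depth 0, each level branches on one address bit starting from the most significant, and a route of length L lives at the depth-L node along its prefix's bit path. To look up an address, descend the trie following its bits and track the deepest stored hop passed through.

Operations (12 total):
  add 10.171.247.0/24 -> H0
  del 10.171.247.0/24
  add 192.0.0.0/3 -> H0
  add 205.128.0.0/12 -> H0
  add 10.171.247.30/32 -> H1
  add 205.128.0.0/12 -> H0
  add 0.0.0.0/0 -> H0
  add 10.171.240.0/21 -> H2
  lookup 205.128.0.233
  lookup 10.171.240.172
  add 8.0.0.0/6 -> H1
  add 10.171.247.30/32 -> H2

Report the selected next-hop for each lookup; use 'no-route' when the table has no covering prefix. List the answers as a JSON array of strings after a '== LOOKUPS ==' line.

Apply in order:
  + 10.171.247.0/24 (H0) depth=24
  del 10.171.247.0/24 (clear depth 24)
  + 192.0.0.0/3 (H0) depth=3
  + 205.128.0.0/12 (H0) depth=12
  + 10.171.247.30/32 (H1) depth=32
  + 205.128.0.0/12 (H0) depth=12
  + 0.0.0.0/0 (H0) depth=0
  + 10.171.240.0/21 (H2) depth=21
  Q 205.128.0.233: descend 110011011000 ; hops seen [H0,H0,H0] ; pick H0
  Q 10.171.240.172: descend 000010101010101111110 ; hops seen [H0,H2] ; pick H2
  + 8.0.0.0/6 (H1) depth=6
  + 10.171.247.30/32 (H2) depth=32

== LOOKUPS ==
["H0","H2"]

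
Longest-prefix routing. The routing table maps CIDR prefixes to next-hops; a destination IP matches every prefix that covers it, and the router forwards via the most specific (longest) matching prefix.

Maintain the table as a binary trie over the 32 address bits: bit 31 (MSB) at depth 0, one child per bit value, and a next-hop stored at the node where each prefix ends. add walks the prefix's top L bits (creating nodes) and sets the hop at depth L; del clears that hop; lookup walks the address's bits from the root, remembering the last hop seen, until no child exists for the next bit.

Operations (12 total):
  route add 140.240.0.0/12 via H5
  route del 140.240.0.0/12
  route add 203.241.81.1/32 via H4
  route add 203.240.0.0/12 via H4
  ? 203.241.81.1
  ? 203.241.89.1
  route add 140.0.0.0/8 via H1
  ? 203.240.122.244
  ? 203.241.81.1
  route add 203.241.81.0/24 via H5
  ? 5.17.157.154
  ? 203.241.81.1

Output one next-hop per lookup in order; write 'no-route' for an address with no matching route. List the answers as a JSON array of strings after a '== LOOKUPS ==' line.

Process each operation:
  + 140.240.0.0/12 (H5) depth=12
  - 140.240.0.0/12 clear@12
  + 203.241.81.1/32 (H4) depth=32
  + 203.240.0.0/12 (H4) depth=12
  ? 203.241.81.1  path d0:-→d1:-→d2:-→d3:-→d4:-→d5:-→d6:-→d7:-→d8:-→d9:-→d10:-→d11:-→d12:H4→d13:-→d14:-→d15:-→d16:-→d17:-→d18:-→d19:-→d20:-→d21:-→d22:-→d23:-→d24:-→d25:-→d26:-→d27:-→d28:-→d29:-→d30:-→d31:-→d32:H4  best=H4
  ? 203.241.89.1  path d0:-→d1:-→d2:-→d3:-→d4:-→d5:-→d6:-→d7:-→d8:-→d9:-→d10:-→d11:-→d12:H4→d13:-→d14:-→d15:-→d16:-→d17:-→d18:-→d19:-→d20:-  best=H4
  + 140.0.0.0/8 (H1) depth=8
  ? 203.240.122.244  path d0:-→d1:-→d2:-→d3:-→d4:-→d5:-→d6:-→d7:-→d8:-→d9:-→d10:-→d11:-→d12:H4→d13:-→d14:-→d15:-  best=H4
  ? 203.241.81.1  path d0:-→d1:-→d2:-→d3:-→d4:-→d5:-→d6:-→d7:-→d8:-→d9:-→d10:-→d11:-→d12:H4→d13:-→d14:-→d15:-→d16:-→d17:-→d18:-→d19:-→d20:-→d21:-→d22:-→d23:-→d24:-→d25:-→d26:-→d27:-→d28:-→d29:-→d30:-→d31:-→d32:H4  best=H4
  + 203.241.81.0/24 (H5) depth=24
  ? 5.17.157.154  path d0:-  best=no-route
  ? 203.241.81.1  path d0:-→d1:-→d2:-→d3:-→d4:-→d5:-→d6:-→d7:-→d8:-→d9:-→d10:-→d11:-→d12:H4→d13:-→d14:-→d15:-→d16:-→d17:-→d18:-→d19:-→d20:-→d21:-→d22:-→d23:-→d24:H5→d25:-→d26:-→d27:-→d28:-→d29:-→d30:-→d31:-→d32:H4  best=H4

== LOOKUPS ==
["H4","H4","H4","H4","no-route","H4"]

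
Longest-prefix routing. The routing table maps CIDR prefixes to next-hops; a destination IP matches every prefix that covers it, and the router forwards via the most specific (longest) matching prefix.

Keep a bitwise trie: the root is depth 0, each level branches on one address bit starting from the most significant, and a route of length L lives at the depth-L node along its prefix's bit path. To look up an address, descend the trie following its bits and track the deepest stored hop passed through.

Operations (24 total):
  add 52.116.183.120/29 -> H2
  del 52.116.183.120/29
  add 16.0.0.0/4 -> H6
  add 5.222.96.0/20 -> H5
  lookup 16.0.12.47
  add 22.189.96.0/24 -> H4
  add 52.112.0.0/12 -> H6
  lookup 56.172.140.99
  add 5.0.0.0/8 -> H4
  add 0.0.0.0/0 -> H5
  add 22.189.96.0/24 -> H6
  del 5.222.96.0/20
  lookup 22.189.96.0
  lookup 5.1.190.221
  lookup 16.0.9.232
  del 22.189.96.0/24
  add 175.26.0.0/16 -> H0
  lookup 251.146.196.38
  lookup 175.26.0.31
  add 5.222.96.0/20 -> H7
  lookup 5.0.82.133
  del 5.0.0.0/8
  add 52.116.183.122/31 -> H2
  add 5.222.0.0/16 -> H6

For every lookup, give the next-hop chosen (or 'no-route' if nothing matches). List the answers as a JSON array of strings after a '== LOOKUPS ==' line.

Apply in order:
  + 52.116.183.120/29 (H2) depth=29
  - 52.116.183.120/29 clear@29
  + 16.0.0.0/4 (H6) depth=4
  + 5.222.96.0/20 (H5) depth=20
  lookup 16.0.12.47: bits 0001 walk d0:-→d1:-→d2:-→d3:-→d4:H6 -> H6
  + 22.189.96.0/24 (H4) depth=24
  + 52.112.0.0/12 (H6) depth=12
  lookup 56.172.140.99: bits 0011 walk d0:-→d1:-→d2:-→d3:-→d4:- -> no-route
  + 5.0.0.0/8 (H4) depth=8
  + 0.0.0.0/0 (H5) depth=0
  + 22.189.96.0/24 (H6) depth=24
  - 5.222.96.0/20 clear@20
  lookup 22.189.96.0: bits 000101101011110101100000 walk d0:H5→d1:-→d2:-→d3:-→d4:H6→d5:-→d6:-→d7:-→d8:-→d9:-→d10:-→d11:-→d12:-→d13:-→d14:-→d15:-→d16:-→d17:-→d18:-→d19:-→d20:-→d21:-→d22:-→d23:-→d24:H6 -> H6
  lookup 5.1.190.221: bits 00000101 walk d0:H5→d1:-→d2:-→d3:-→d4:-→d5:-→d6:-→d7:-→d8:H4 -> H4
  lookup 16.0.9.232: bits 00010 walk d0:H5→d1:-→d2:-→d3:-→d4:H6→d5:- -> H6
  - 22.189.96.0/24 clear@24
  + 175.26.0.0/16 (H0) depth=16
  lookup 251.146.196.38: bits 1 walk d0:H5→d1:- -> H5
  lookup 175.26.0.31: bits 1010111100011010 walk d0:H5→d1:-→d2:-→d3:-→d4:-→d5:-→d6:-→d7:-→d8:-→d9:-→d10:-→d11:-→d12:-→d13:-→d14:-→d15:-→d16:H0 -> H0
  + 5.222.96.0/20 (H7) depth=20
  lookup 5.0.82.133: bits 00000101 walk d0:H5→d1:-→d2:-→d3:-→d4:-→d5:-→d6:-→d7:-→d8:H4 -> H4
  - 5.0.0.0/8 clear@8
  + 52.116.183.122/31 (H2) depth=31
  + 5.222.0.0/16 (H6) depth=16

== LOOKUPS ==
["H6","no-route","H6","H4","H6","H5","H0","H4"]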